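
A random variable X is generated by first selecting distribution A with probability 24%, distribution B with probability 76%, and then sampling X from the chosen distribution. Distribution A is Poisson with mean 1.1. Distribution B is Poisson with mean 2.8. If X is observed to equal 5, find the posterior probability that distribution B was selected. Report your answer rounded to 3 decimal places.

Likelihoods P(X=5 | ·): A: 0.00446744; B: 0.0872136.
Posterior ∝ prior × likelihood. Numerator for B: 0.76·0.0872136 = 0.0662824.
Normalizing constant: 0.24·0.00446744 + 0.76·0.0872136 = 0.0673545.
P(B | observation) = 0.0662824 / 0.0673545 = 0.984081.

0.984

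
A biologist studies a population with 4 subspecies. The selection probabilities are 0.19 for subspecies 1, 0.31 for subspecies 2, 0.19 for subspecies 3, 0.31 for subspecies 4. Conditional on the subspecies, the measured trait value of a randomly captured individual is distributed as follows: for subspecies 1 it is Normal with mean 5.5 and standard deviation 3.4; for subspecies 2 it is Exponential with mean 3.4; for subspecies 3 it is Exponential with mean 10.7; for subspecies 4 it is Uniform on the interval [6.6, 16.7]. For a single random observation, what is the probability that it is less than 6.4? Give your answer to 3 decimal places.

Conditional on each subspecies, P(X < 6.4): 1: 0.604382; 2: 0.847769; 3: 0.450162; 4: 0.
By total probability, P(X < 6.4) = 0.19·0.604382 + 0.31·0.847769 + 0.19·0.450162 + 0.31·0 = 0.463172.

0.463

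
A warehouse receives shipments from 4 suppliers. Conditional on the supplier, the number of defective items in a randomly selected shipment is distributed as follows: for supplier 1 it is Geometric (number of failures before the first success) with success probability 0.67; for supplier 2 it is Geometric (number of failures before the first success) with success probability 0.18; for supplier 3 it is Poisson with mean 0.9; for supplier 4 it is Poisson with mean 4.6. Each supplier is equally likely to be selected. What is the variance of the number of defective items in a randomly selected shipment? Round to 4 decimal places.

11.6735

Per component, 1: μ=0.492537, E[X²]=0.977723; 2: μ=4.55556, E[X²]=46.0617; 3: μ=0.9, E[X²]=1.71; 4: μ=4.6, E[X²]=25.76.
E[X] = 0.25·0.492537 + 0.25·4.55556 + 0.25·0.9 + 0.25·4.6 = 2.63702.
E[X²] = 0.25·0.977723 + 0.25·46.0617 + 0.25·1.71 + 0.25·25.76 = 18.6274.
Var(X) = E[X²] − (E[X])² = 18.6274 − 6.95389 = 11.6735.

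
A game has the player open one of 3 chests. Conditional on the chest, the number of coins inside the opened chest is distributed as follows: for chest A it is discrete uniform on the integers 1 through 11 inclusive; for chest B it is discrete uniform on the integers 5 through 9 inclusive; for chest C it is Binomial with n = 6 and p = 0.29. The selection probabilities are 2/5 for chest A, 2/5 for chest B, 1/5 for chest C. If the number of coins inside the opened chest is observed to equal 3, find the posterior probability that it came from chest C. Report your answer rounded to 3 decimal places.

0.490

Likelihoods P(X=3 | ·): A: 0.0909091; B: 0; C: 0.174582.
Posterior ∝ prior × likelihood. Numerator for C: 0.2·0.174582 = 0.0349164.
Normalizing constant: 0.4·0.0909091 + 0.4·0 + 0.2·0.174582 = 0.07128.
P(C | observation) = 0.0349164 / 0.07128 = 0.489848.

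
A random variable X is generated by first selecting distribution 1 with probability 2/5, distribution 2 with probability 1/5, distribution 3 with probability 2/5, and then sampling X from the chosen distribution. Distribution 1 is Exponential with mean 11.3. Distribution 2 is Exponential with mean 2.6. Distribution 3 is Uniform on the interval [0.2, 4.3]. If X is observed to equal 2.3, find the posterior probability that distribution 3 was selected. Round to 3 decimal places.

0.617

Likelihoods f(2.3 | ·): 1: 0.072198; 2: 0.158797; 3: 0.243902.
Posterior ∝ prior × likelihood. Numerator for 3: 0.4·0.243902 = 0.097561.
Normalizing constant: 0.4·0.072198 + 0.2·0.158797 + 0.4·0.243902 = 0.1582.
P(3 | observation) = 0.097561 / 0.1582 = 0.616695.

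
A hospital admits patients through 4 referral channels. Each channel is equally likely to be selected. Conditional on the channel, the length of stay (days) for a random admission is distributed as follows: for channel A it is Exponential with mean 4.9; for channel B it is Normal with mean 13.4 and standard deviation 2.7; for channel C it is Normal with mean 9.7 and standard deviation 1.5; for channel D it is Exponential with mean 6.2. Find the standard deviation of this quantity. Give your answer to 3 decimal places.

5.378

Per component, A: μ=4.9, E[X²]=48.02; B: μ=13.4, E[X²]=186.85; C: μ=9.7, E[X²]=96.34; D: μ=6.2, E[X²]=76.88.
E[X] = 0.25·4.9 + 0.25·13.4 + 0.25·9.7 + 0.25·6.2 = 8.55.
E[X²] = 0.25·48.02 + 0.25·186.85 + 0.25·96.34 + 0.25·76.88 = 102.023.
Var(X) = E[X²] − (E[X])² = 102.023 − 73.1025 = 28.92.
SD(X) = √28.92 = 5.37773.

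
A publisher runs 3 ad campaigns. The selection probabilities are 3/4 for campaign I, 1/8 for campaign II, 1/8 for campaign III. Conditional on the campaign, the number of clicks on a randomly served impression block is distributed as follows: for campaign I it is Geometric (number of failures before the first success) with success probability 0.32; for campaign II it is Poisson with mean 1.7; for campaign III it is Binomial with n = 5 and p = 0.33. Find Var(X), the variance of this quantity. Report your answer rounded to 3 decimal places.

Per component, I: μ=2.125, E[X²]=11.1562; II: μ=1.7, E[X²]=4.59; III: μ=1.65, E[X²]=3.828.
E[X] = 0.75·2.125 + 0.125·1.7 + 0.125·1.65 = 2.0125.
E[X²] = 0.75·11.1562 + 0.125·4.59 + 0.125·3.828 = 9.41944.
Var(X) = E[X²] − (E[X])² = 9.41944 − 4.05016 = 5.36928.

5.369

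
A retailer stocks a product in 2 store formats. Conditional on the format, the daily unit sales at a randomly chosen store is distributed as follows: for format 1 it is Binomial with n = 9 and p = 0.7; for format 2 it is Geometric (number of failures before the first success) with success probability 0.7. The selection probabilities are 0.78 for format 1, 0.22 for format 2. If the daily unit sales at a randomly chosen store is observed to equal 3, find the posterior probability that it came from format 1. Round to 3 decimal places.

Likelihoods P(X=3 | ·): 1: 0.0210039; 2: 0.0189.
Posterior ∝ prior × likelihood. Numerator for 1: 0.78·0.0210039 = 0.0163831.
Normalizing constant: 0.78·0.0210039 + 0.22·0.0189 = 0.0205411.
P(1 | observation) = 0.0163831 / 0.0205411 = 0.797576.

0.798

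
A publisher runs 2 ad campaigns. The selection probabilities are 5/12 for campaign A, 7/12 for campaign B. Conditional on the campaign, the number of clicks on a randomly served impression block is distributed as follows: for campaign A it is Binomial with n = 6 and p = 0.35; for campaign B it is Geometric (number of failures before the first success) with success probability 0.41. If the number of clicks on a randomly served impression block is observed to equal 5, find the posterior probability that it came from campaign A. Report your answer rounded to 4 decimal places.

Likelihoods P(X=5 | ·): A: 0.0204835; B: 0.0293119.
Posterior ∝ prior × likelihood. Numerator for A: 0.416667·0.0204835 = 0.0085348.
Normalizing constant: 0.416667·0.0204835 + 0.583333·0.0293119 = 0.0256334.
P(A | observation) = 0.0085348 / 0.0256334 = 0.332956.

0.3330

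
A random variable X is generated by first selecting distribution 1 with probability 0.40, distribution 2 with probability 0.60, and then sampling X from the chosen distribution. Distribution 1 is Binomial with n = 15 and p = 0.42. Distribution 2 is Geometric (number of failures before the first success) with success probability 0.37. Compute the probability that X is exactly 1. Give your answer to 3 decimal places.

Conditional on each component, P(X = 1): 1: 0.00307137; 2: 0.2331.
By total probability, P(X = 1) = 0.4·0.00307137 + 0.6·0.2331 = 0.141089.

0.141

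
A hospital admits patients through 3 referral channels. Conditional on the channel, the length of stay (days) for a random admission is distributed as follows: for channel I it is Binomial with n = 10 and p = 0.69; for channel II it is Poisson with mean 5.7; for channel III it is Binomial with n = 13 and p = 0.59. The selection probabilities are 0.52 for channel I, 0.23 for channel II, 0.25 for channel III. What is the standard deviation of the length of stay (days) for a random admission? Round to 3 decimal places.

1.919

Per component, I: μ=6.9, E[X²]=49.749; II: μ=5.7, E[X²]=38.19; III: μ=7.67, E[X²]=61.9736.
E[X] = 0.52·6.9 + 0.23·5.7 + 0.25·7.67 = 6.8165.
E[X²] = 0.52·49.749 + 0.23·38.19 + 0.25·61.9736 = 50.1466.
Var(X) = E[X²] − (E[X])² = 50.1466 − 46.4647 = 3.68191.
SD(X) = √3.68191 = 1.91883.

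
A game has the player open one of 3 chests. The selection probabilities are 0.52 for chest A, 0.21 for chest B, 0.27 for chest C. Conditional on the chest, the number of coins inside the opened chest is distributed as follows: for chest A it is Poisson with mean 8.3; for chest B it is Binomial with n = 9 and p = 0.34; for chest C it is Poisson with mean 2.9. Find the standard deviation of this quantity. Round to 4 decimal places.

Per component, A: μ=8.3, E[X²]=77.19; B: μ=3.06, E[X²]=11.3832; C: μ=2.9, E[X²]=11.31.
E[X] = 0.52·8.3 + 0.21·3.06 + 0.27·2.9 = 5.7416.
E[X²] = 0.52·77.19 + 0.21·11.3832 + 0.27·11.31 = 45.583.
Var(X) = E[X²] − (E[X])² = 45.583 − 32.966 = 12.617.
SD(X) = √12.617 = 3.55204.

3.5520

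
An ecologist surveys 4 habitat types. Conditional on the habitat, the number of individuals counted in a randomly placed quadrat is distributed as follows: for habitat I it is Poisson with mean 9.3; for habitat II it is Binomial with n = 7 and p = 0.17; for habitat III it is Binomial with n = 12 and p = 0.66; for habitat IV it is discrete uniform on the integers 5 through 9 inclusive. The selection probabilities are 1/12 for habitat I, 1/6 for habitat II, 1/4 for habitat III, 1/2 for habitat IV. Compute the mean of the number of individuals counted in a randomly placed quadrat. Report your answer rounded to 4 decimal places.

Component means — I: 9.3; II: 1.19; III: 7.92; IV: 7.
E[X] = 0.0833333·9.3 + 0.166667·1.19 + 0.25·7.92 + 0.5·7 = 6.45333.

6.4533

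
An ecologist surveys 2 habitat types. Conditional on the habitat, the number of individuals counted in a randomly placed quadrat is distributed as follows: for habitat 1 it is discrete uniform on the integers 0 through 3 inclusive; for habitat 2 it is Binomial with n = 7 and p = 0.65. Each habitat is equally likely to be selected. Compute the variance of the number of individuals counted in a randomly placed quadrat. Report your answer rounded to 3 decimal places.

3.747

Per component, 1: μ=1.5, E[X²]=3.5; 2: μ=4.55, E[X²]=22.295.
E[X] = 0.5·1.5 + 0.5·4.55 = 3.025.
E[X²] = 0.5·3.5 + 0.5·22.295 = 12.8975.
Var(X) = E[X²] − (E[X])² = 12.8975 − 9.15062 = 3.74687.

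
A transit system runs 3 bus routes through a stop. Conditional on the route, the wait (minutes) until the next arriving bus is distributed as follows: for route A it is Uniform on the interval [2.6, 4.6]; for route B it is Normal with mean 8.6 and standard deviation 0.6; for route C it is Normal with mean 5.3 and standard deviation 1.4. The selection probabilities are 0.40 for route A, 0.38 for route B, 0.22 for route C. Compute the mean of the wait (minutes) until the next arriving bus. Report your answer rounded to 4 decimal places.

5.8740

Component means — A: 3.6; B: 8.6; C: 5.3.
E[X] = 0.4·3.6 + 0.38·8.6 + 0.22·5.3 = 5.874.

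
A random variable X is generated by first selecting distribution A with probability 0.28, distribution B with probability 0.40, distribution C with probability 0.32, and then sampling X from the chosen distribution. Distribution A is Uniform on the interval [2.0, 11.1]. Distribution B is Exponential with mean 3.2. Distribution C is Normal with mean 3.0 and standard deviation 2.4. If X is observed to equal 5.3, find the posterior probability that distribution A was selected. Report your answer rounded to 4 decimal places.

0.3487

Likelihoods f(5.3 | ·): A: 0.10989; B: 0.0596417; C: 0.10502.
Posterior ∝ prior × likelihood. Numerator for A: 0.28·0.10989 = 0.0307692.
Normalizing constant: 0.28·0.10989 + 0.4·0.0596417 + 0.32·0.10502 = 0.0882322.
P(A | observation) = 0.0307692 / 0.0882322 = 0.34873.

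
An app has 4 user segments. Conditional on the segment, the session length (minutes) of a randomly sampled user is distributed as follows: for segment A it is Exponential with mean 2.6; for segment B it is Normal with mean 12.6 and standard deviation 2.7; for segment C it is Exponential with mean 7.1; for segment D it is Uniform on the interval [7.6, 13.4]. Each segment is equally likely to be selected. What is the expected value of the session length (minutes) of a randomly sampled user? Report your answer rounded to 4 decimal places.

8.2000

Component means — A: 2.6; B: 12.6; C: 7.1; D: 10.5.
E[X] = 0.25·2.6 + 0.25·12.6 + 0.25·7.1 + 0.25·10.5 = 8.2.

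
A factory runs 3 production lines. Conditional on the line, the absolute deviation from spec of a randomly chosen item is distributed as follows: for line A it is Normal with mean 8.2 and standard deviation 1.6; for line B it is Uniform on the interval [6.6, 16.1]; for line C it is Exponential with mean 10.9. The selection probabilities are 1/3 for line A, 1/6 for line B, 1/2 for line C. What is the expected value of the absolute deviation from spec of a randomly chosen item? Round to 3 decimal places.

Component means — A: 8.2; B: 11.35; C: 10.9.
E[X] = 0.333333·8.2 + 0.166667·11.35 + 0.5·10.9 = 10.075.

10.075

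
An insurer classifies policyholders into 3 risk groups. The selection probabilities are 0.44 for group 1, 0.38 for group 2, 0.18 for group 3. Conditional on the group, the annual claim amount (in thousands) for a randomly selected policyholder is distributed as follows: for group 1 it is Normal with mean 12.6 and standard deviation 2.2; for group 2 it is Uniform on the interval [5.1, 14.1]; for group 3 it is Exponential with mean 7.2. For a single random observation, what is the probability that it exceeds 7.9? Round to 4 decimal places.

0.7547

Conditional on each group, P(X > 7.9): 1: 0.983675; 2: 0.688889; 3: 0.333797.
By total probability, P(X > 7.9) = 0.44·0.983675 + 0.38·0.688889 + 0.18·0.333797 = 0.754678.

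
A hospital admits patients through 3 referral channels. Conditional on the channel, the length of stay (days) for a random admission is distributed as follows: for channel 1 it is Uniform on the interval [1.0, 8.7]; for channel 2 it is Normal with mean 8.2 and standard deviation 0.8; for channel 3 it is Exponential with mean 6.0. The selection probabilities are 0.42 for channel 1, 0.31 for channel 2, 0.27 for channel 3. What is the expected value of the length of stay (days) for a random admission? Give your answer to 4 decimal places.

6.1990

Component means — 1: 4.85; 2: 8.2; 3: 6.
E[X] = 0.42·4.85 + 0.31·8.2 + 0.27·6 = 6.199.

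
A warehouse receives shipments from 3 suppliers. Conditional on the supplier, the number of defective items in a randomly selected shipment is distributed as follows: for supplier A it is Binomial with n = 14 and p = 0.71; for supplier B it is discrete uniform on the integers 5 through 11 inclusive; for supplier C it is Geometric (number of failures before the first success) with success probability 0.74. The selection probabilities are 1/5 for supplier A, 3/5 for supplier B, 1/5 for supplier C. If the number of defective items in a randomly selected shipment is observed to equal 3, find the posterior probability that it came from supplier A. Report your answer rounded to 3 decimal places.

0.012

Likelihoods P(X=3 | ·): A: 0.000158948; B: 0; C: 0.0130062.
Posterior ∝ prior × likelihood. Numerator for A: 0.2·0.000158948 = 3.17896e-05.
Normalizing constant: 0.2·0.000158948 + 0.6·0 + 0.2·0.0130062 = 0.00263304.
P(A | observation) = 3.17896e-05 / 0.00263304 = 0.0120733.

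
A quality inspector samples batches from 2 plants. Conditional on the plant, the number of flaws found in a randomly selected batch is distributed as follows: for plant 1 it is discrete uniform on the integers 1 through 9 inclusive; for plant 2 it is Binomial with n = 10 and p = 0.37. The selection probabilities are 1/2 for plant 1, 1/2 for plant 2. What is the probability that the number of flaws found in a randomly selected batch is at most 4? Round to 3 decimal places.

0.575

Conditional on each plant, P(X ≤ 4): 1: 0.444444; 2: 0.706072.
By total probability, P(X ≤ 4) = 0.5·0.444444 + 0.5·0.706072 = 0.575258.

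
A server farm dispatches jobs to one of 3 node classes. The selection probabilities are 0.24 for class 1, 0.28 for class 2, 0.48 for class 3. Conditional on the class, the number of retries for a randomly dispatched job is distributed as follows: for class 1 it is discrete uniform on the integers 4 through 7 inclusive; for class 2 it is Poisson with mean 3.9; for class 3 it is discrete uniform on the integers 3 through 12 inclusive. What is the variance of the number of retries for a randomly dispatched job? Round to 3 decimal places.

7.727

Per component, 1: μ=5.5, E[X²]=31.5; 2: μ=3.9, E[X²]=19.11; 3: μ=7.5, E[X²]=64.5.
E[X] = 0.24·5.5 + 0.28·3.9 + 0.48·7.5 = 6.012.
E[X²] = 0.24·31.5 + 0.28·19.11 + 0.48·64.5 = 43.8708.
Var(X) = E[X²] − (E[X])² = 43.8708 − 36.1441 = 7.72666.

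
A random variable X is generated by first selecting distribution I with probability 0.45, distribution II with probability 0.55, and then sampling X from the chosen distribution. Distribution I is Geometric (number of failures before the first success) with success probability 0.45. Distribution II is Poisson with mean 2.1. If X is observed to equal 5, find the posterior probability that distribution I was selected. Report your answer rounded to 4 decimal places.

Likelihoods P(X=5 | ·): I: 0.0226478; II: 0.041677.
Posterior ∝ prior × likelihood. Numerator for I: 0.45·0.0226478 = 0.0101915.
Normalizing constant: 0.45·0.0226478 + 0.55·0.041677 = 0.0331139.
P(I | observation) = 0.0101915 / 0.0331139 = 0.307772.

0.3078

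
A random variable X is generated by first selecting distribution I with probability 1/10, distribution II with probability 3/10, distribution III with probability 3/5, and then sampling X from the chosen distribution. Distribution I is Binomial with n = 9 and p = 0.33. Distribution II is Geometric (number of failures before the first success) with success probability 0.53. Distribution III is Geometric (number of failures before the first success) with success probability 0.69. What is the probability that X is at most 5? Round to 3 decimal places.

Conditional on each component, P(X ≤ 5): I: 0.95959; II: 0.989221; III: 0.999112.
By total probability, P(X ≤ 5) = 0.1·0.95959 + 0.3·0.989221 + 0.6·0.999112 = 0.992193.

0.992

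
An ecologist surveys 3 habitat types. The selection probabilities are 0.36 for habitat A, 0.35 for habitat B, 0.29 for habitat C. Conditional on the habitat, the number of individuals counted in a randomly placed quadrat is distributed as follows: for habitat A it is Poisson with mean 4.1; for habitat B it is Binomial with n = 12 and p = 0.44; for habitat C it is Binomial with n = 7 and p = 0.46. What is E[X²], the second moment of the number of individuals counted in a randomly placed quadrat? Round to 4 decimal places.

For each component E[X²] = Var + (mean)², giving A: 20.91; B: 30.8352; C: 12.1072.
Overall E[X²] = 0.36·20.91 + 0.35·30.8352 + 0.29·12.1072 = 21.831.

21.8310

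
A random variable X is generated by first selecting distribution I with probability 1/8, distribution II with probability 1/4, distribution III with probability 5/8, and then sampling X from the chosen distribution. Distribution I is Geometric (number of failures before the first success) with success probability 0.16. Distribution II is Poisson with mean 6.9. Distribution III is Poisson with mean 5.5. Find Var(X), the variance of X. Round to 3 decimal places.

Per component, I: μ=5.25, E[X²]=60.375; II: μ=6.9, E[X²]=54.51; III: μ=5.5, E[X²]=35.75.
E[X] = 0.125·5.25 + 0.25·6.9 + 0.625·5.5 = 5.81875.
E[X²] = 0.125·60.375 + 0.25·54.51 + 0.625·35.75 = 43.5181.
Var(X) = E[X²] − (E[X])² = 43.5181 − 33.8579 = 9.66027.

9.660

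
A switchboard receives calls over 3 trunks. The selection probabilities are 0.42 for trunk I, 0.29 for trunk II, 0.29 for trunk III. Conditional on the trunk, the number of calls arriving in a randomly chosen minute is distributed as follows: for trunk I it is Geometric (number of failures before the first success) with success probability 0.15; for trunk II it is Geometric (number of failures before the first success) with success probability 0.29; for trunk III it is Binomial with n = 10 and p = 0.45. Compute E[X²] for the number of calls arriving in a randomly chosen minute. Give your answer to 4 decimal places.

40.1301

For each component E[X²] = Var + (mean)², giving I: 69.8889; II: 14.4364; III: 22.725.
Overall E[X²] = 0.42·69.8889 + 0.29·14.4364 + 0.29·22.725 = 40.1301.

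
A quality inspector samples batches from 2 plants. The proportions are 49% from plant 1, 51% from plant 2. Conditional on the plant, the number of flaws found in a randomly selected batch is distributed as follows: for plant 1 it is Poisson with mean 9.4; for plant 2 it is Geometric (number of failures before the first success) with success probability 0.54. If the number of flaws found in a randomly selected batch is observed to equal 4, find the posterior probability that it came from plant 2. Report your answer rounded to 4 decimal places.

Likelihoods P(X=4 | ·): 1: 0.0269111; 2: 0.0241783.
Posterior ∝ prior × likelihood. Numerator for 2: 0.51·0.0241783 = 0.0123309.
Normalizing constant: 0.49·0.0269111 + 0.51·0.0241783 = 0.0255174.
P(2 | observation) = 0.0123309 / 0.0255174 = 0.483236.

0.4832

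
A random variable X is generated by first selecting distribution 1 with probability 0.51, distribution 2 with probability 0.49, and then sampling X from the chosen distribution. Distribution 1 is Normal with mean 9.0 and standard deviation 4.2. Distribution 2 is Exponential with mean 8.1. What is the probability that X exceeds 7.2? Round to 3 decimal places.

0.541

Conditional on each component, P(X > 7.2): 1: 0.665882; 2: 0.411112.
By total probability, P(X > 7.2) = 0.51·0.665882 + 0.49·0.411112 = 0.541045.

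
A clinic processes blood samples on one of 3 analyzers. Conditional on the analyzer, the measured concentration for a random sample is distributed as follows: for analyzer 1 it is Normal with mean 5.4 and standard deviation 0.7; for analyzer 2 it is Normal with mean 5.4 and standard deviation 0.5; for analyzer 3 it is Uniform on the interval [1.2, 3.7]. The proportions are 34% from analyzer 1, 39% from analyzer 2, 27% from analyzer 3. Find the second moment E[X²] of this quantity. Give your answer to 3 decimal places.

For each component E[X²] = Var + (mean)², giving 1: 29.65; 2: 29.41; 3: 6.52333.
Overall E[X²] = 0.34·29.65 + 0.39·29.41 + 0.27·6.52333 = 23.3122.

23.312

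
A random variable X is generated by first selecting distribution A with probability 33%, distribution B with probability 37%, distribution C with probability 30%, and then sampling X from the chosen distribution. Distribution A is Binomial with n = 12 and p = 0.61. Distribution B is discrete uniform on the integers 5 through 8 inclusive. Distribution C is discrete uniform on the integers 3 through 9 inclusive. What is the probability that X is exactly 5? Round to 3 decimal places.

0.166

Conditional on each component, P(X = 5): A: 0.0917966; B: 0.25; C: 0.142857.
By total probability, P(X = 5) = 0.33·0.0917966 + 0.37·0.25 + 0.3·0.142857 = 0.16565.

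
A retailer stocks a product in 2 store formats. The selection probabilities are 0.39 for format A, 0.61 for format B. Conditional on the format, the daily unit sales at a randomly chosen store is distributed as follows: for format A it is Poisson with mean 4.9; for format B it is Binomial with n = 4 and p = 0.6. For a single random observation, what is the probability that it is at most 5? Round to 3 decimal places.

Conditional on each format, P(X ≤ 5): A: 0.633501; B: 1.
By total probability, P(X ≤ 5) = 0.39·0.633501 + 0.61·1 = 0.857066.

0.857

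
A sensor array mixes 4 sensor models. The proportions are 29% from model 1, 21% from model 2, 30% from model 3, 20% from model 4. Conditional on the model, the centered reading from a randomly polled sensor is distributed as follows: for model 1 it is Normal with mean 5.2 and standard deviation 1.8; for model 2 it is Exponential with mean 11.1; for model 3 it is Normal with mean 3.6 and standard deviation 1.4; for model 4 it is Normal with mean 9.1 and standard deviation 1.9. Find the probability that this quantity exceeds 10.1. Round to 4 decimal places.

Conditional on each model, P(X > 10.1): 1: 0.00324223; 2: 0.40256; 3: 1.71812e-06; 4: 0.299334.
By total probability, P(X > 10.1) = 0.29·0.00324223 + 0.21·0.40256 + 0.3·1.71812e-06 + 0.2·0.299334 = 0.145345.

0.1453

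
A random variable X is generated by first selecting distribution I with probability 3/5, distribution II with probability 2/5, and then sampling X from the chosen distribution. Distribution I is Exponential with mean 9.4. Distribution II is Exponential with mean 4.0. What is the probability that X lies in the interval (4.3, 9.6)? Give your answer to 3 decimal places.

Conditional on each component, P(4.3 < X < 9.6): I: 0.272763; II: 0.25058.
By total probability, P(4.3 < X < 9.6) = 0.6·0.272763 + 0.4·0.25058 = 0.263889.

0.264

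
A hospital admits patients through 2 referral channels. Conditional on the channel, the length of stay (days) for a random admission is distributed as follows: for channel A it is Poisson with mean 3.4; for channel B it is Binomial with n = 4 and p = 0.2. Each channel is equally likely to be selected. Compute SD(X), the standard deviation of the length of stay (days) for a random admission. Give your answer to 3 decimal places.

Per component, A: μ=3.4, E[X²]=14.96; B: μ=0.8, E[X²]=1.28.
E[X] = 0.5·3.4 + 0.5·0.8 = 2.1.
E[X²] = 0.5·14.96 + 0.5·1.28 = 8.12.
Var(X) = E[X²] − (E[X])² = 8.12 − 4.41 = 3.71.
SD(X) = √3.71 = 1.92614.

1.926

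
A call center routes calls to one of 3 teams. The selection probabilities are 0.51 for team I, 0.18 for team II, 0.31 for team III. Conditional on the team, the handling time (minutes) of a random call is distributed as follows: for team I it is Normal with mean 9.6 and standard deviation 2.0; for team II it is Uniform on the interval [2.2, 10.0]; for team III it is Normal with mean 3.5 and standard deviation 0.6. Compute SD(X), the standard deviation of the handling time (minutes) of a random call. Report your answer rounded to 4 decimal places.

Per component, I: μ=9.6, E[X²]=96.16; II: μ=6.1, E[X²]=42.28; III: μ=3.5, E[X²]=12.61.
E[X] = 0.51·9.6 + 0.18·6.1 + 0.31·3.5 = 7.079.
E[X²] = 0.51·96.16 + 0.18·42.28 + 0.31·12.61 = 60.5611.
Var(X) = E[X²] − (E[X])² = 60.5611 − 50.1122 = 10.4489.
SD(X) = √10.4489 = 3.23247.

3.2325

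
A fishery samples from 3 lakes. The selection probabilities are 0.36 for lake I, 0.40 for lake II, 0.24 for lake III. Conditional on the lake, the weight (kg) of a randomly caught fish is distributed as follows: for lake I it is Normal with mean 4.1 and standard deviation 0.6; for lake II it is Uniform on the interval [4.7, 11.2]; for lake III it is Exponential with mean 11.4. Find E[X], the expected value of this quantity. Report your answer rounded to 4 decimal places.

7.3920

Component means — I: 4.1; II: 7.95; III: 11.4.
E[X] = 0.36·4.1 + 0.4·7.95 + 0.24·11.4 = 7.392.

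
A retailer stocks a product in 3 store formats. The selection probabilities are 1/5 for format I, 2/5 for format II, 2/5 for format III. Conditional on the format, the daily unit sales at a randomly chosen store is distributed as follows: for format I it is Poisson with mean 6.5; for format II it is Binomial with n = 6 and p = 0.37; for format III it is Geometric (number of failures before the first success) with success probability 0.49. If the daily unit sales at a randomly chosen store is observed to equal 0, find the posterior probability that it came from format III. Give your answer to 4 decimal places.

0.8856

Likelihoods P(X=0 | ·): I: 0.00150344; II: 0.0625235; III: 0.49.
Posterior ∝ prior × likelihood. Numerator for III: 0.4·0.49 = 0.196.
Normalizing constant: 0.2·0.00150344 + 0.4·0.0625235 + 0.4·0.49 = 0.22131.
P(III | observation) = 0.196 / 0.22131 = 0.885635.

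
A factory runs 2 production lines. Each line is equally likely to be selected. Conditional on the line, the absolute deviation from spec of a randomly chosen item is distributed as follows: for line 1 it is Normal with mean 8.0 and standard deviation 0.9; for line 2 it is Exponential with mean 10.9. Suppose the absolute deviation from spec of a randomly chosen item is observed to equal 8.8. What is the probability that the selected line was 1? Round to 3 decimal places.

0.879

Likelihoods f(8.8 | ·): 1: 0.298603; 2: 0.0409214.
Posterior ∝ prior × likelihood. Numerator for 1: 0.5·0.298603 = 0.149302.
Normalizing constant: 0.5·0.298603 + 0.5·0.0409214 = 0.169762.
P(1 | observation) = 0.149302 / 0.169762 = 0.879474.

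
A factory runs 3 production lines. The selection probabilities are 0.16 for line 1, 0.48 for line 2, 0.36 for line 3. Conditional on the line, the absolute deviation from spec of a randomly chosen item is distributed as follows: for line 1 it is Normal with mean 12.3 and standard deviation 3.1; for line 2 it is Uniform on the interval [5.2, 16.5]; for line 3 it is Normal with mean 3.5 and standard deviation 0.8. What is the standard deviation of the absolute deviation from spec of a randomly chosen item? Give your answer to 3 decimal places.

4.564

Per component, 1: μ=12.3, E[X²]=160.9; 2: μ=10.85, E[X²]=128.363; 3: μ=3.5, E[X²]=12.89.
E[X] = 0.16·12.3 + 0.48·10.85 + 0.36·3.5 = 8.436.
E[X²] = 0.16·160.9 + 0.48·128.363 + 0.36·12.89 = 91.9988.
Var(X) = E[X²] − (E[X])² = 91.9988 − 71.1661 = 20.8327.
SD(X) = √20.8327 = 4.56429.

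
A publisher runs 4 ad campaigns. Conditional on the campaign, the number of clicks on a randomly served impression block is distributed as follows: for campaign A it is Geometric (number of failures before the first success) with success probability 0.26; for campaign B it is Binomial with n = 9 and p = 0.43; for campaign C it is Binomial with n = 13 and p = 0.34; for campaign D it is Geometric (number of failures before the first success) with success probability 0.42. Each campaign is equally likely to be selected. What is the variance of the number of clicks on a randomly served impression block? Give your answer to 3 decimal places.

6.177

Per component, A: μ=2.84615, E[X²]=19.0473; B: μ=3.87, E[X²]=17.1828; C: μ=4.42, E[X²]=22.4536; D: μ=1.38095, E[X²]=5.19501.
E[X] = 0.25·2.84615 + 0.25·3.87 + 0.25·4.42 + 0.25·1.38095 = 3.12928.
E[X²] = 0.25·19.0473 + 0.25·17.1828 + 0.25·22.4536 + 0.25·5.19501 = 15.9697.
Var(X) = E[X²] − (E[X])² = 15.9697 − 9.79237 = 6.17732.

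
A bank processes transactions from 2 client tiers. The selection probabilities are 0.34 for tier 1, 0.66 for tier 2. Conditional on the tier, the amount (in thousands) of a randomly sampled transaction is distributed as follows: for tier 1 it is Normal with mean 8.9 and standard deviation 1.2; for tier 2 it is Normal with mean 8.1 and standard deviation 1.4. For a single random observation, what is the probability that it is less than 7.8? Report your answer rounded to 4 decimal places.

Conditional on each tier, P(X < 7.8): 1: 0.179659; 2: 0.415162.
By total probability, P(X < 7.8) = 0.34·0.179659 + 0.66·0.415162 = 0.335091.

0.3351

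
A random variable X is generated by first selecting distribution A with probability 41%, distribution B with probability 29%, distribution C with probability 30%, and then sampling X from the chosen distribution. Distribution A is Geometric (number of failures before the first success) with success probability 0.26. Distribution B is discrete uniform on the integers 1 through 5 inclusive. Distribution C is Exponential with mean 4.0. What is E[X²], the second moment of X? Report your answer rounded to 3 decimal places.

20.599

For each component E[X²] = Var + (mean)², giving A: 19.0473; B: 11; C: 32.
Overall E[X²] = 0.41·19.0473 + 0.29·11 + 0.3·32 = 20.5994.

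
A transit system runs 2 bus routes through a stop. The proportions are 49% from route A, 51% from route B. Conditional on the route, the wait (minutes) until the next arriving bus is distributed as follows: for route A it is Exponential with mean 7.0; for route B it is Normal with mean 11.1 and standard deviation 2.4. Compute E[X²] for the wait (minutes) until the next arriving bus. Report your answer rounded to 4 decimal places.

For each component E[X²] = Var + (mean)², giving A: 98; B: 128.97.
Overall E[X²] = 0.49·98 + 0.51·128.97 = 113.795.

113.7947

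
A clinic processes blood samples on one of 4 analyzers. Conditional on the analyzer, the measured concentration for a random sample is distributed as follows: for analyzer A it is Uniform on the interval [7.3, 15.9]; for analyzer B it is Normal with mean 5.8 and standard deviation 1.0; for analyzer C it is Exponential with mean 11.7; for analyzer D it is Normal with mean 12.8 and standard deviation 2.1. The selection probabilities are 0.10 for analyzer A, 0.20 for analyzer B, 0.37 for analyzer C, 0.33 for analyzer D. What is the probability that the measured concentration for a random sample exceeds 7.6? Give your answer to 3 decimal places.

Conditional on each analyzer, P(X > 7.6): A: 0.965116; B: 0.0359303; C: 0.522269; D: 0.99336.
By total probability, P(X > 7.6) = 0.1·0.965116 + 0.2·0.0359303 + 0.37·0.522269 + 0.33·0.99336 = 0.624746.

0.625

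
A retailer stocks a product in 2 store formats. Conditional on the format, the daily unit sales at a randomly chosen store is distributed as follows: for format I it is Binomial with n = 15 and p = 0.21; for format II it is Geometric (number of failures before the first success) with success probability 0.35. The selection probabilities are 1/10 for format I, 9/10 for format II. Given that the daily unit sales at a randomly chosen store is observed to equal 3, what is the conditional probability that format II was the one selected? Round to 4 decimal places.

Likelihoods P(X=3 | ·): I: 0.248997; II: 0.0961188.
Posterior ∝ prior × likelihood. Numerator for II: 0.9·0.0961188 = 0.0865069.
Normalizing constant: 0.1·0.248997 + 0.9·0.0961188 = 0.111407.
P(II | observation) = 0.0865069 / 0.111407 = 0.776497.

0.7765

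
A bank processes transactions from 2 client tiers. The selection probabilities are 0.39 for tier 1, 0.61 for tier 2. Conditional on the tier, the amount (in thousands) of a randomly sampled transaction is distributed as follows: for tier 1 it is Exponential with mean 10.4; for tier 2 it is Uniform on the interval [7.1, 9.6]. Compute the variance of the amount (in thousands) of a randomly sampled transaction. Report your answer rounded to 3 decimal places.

43.500

Per component, 1: μ=10.4, E[X²]=216.32; 2: μ=8.35, E[X²]=70.2433.
E[X] = 0.39·10.4 + 0.61·8.35 = 9.1495.
E[X²] = 0.39·216.32 + 0.61·70.2433 = 127.213.
Var(X) = E[X²] − (E[X])² = 127.213 − 83.7134 = 43.4999.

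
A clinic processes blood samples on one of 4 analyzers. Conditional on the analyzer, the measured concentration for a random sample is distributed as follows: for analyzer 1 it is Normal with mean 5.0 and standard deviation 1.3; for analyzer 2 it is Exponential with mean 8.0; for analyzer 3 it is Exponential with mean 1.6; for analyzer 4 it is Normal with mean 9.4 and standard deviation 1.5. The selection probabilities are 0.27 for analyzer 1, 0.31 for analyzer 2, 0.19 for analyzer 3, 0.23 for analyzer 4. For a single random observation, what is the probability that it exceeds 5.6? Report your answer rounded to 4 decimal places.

0.4754

Conditional on each analyzer, P(X > 5.6): 1: 0.322206; 2: 0.496585; 3: 0.0301974; 4: 0.994351.
By total probability, P(X > 5.6) = 0.27·0.322206 + 0.31·0.496585 + 0.19·0.0301974 + 0.23·0.994351 = 0.475375.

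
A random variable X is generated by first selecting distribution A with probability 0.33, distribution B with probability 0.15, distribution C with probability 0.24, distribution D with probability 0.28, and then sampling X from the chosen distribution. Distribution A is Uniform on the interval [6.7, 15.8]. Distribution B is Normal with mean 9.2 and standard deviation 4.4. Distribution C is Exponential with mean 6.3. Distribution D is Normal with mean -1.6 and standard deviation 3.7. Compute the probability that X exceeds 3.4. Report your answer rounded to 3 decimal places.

0.631

Conditional on each component, P(X > 3.4): A: 1; B: 0.906279; C: 0.582933; D: 0.0882915.
By total probability, P(X > 3.4) = 0.33·1 + 0.15·0.906279 + 0.24·0.582933 + 0.28·0.0882915 = 0.630567.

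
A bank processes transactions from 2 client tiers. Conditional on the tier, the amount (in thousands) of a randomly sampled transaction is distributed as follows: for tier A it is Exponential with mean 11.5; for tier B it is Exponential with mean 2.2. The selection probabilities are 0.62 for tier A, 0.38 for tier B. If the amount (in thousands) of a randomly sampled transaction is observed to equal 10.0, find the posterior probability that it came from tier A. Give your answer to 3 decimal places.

Likelihoods f(10.0 | ·): A: 0.0364464; B: 0.00482516.
Posterior ∝ prior × likelihood. Numerator for A: 0.62·0.0364464 = 0.0225968.
Normalizing constant: 0.62·0.0364464 + 0.38·0.00482516 = 0.0244303.
P(A | observation) = 0.0225968 / 0.0244303 = 0.924947.

0.925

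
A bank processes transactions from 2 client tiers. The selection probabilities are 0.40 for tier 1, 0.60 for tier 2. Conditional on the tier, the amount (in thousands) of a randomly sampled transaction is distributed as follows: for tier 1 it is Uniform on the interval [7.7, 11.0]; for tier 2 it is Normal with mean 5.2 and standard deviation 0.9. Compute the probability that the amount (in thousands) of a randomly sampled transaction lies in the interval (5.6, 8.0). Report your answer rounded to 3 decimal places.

0.233

Conditional on each tier, P(5.6 < X < 8.0): 1: 0.0909091; 2: 0.327429.
By total probability, P(5.6 < X < 8.0) = 0.4·0.0909091 + 0.6·0.327429 = 0.232821.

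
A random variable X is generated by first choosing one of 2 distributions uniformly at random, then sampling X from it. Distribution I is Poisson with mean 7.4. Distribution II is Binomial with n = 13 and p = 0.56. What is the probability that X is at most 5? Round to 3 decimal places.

Conditional on each component, P(X ≤ 5): I: 0.252557; II: 0.160031.
By total probability, P(X ≤ 5) = 0.5·0.252557 + 0.5·0.160031 = 0.206294.

0.206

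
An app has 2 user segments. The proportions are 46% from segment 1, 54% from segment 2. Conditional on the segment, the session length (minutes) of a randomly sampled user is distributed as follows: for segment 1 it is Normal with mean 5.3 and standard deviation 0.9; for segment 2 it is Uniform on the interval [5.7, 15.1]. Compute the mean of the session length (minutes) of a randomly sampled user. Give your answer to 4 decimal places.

8.0540

Component means — 1: 5.3; 2: 10.4.
E[X] = 0.46·5.3 + 0.54·10.4 = 8.054.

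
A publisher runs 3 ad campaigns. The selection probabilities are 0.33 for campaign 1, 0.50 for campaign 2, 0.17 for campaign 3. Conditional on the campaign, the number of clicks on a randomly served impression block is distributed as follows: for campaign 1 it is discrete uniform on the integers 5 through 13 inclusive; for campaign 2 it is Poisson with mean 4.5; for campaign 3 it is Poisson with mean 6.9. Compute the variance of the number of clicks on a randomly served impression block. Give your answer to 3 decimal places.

9.701

Per component, 1: μ=9, E[X²]=87.6667; 2: μ=4.5, E[X²]=24.75; 3: μ=6.9, E[X²]=54.51.
E[X] = 0.33·9 + 0.5·4.5 + 0.17·6.9 = 6.393.
E[X²] = 0.33·87.6667 + 0.5·24.75 + 0.17·54.51 = 50.5717.
Var(X) = E[X²] − (E[X])² = 50.5717 − 40.8704 = 9.70125.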